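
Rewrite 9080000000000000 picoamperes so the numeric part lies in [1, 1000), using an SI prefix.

9.08 kiloamperes

= 9.08 × 10^3 amperes; 10^3 is kilo.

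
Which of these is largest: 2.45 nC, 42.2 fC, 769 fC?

2.45 nC

2.45 nC = 0.00000000245 C
42.2 fC = 0.0000000000000422 C
769 fC = 0.000000000000769 C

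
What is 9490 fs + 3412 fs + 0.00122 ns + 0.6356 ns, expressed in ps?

In ps:
  9490 fs = 9490e-3 ps = 9.49
  3412 fs = 3412e-3 ps = 3.412
  0.00122 ns = 0.00122e3 ps = 1.22
  0.6356 ns = 0.6356e3 ps = 635.6
Sum: 9.49 + 3.412 + 1.22 + 635.6 = 649.722

649.722 ps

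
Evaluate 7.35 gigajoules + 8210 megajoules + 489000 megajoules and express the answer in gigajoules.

In gigajoules:
  7.35 gigajoules → 7.35
  8210 megajoules = 8210 × 10⁻³ gigajoules = 8.21
  489000 megajoules = 489000 × 10⁻³ gigajoules = 489
Sum: 7.35 + 8.21 + 489 = 504.56

504.56 gigajoules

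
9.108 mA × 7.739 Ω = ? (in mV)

9.108 × 10⁻³ × 7.739 = 70.486812 × 10⁻³ V

70.486812 mV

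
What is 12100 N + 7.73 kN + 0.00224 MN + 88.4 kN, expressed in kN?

In kN:
  12100 N = 12100e-3 kN = 12.1
  7.73 kN → 7.73
  0.00224 MN = 0.00224e3 kN = 2.24
  88.4 kN → 88.4
Sum: 12.1 + 7.73 + 2.24 + 88.4 = 110.47

110.47 kN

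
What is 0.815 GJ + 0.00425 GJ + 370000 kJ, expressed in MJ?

1189.25 MJ

In MJ:
  0.815 GJ = 0.815 × 10³ MJ = 815
  0.00425 GJ = 0.00425 × 10³ MJ = 4.25
  370000 kJ = 370000 × 10⁻³ MJ = 370
Sum: 815 + 4.25 + 370 = 1189.25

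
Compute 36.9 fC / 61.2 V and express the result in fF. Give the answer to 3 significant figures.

0.603 fF

(36.9 × 10^-15) / (61.2) = 0.60294 × 10^-15 F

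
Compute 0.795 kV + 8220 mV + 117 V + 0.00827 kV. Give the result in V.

928.49 V

In V:
  0.795 kV = 0.795e3 V = 795
  8220 mV = 8220e-3 V = 8.22
  117 V → 117
  0.00827 kV = 0.00827e3 V = 8.27
Sum: 795 + 8.22 + 117 + 8.27 = 928.49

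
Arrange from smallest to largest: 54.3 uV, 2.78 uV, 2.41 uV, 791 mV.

54.3 uV = 0.0000543 V
2.78 uV = 0.00000278 V
2.41 uV = 0.00000241 V
791 mV = 0.791 V

2.41 uV < 2.78 uV < 54.3 uV < 791 mV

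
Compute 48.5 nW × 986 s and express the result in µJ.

47.821 µJ

48.5 × 10⁻⁹ × 986 = 47821 × 10⁻⁹ J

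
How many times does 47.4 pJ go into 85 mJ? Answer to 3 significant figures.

(85 × 10^-3) / (47.4 × 10^-12) = 1.793 × 10^9

1790000000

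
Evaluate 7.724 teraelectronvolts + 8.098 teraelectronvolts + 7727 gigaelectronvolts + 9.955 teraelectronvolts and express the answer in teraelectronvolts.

33.504 teraelectronvolts

In teraelectronvolts:
  7.724 teraelectronvolts → 7.724
  8.098 teraelectronvolts → 8.098
  7727 gigaelectronvolts = 7727 × 10⁻³ teraelectronvolts = 7.727
  9.955 teraelectronvolts → 9.955
Sum: 7.724 + 8.098 + 7.727 + 9.955 = 33.504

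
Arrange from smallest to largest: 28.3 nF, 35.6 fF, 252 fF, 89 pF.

28.3 nF = 0.0000000283 F
35.6 fF = 0.0000000000000356 F
252 fF = 0.000000000000252 F
89 pF = 0.000000000089 F

35.6 fF < 252 fF < 89 pF < 28.3 nF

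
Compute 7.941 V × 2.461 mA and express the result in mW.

19.542801 mW

7.941 × 2.461 × 10^-3 = 19.542801 × 10^-3 W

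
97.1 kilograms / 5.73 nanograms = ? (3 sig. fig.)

16900000000000

(97.1 × 10³) / (5.73 × 10⁻⁹) = 16.95 × 10¹²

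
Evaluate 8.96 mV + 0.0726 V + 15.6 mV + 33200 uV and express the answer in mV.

130.36 mV

In mV:
  8.96 mV → 8.96
  0.0726 V = 0.0726 × 10^3 mV = 72.6
  15.6 mV → 15.6
  33200 uV = 33200 × 10^-3 mV = 33.2
Sum: 8.96 + 72.6 + 15.6 + 33.2 = 130.36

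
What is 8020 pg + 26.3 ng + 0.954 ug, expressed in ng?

988.32 ng

In ng:
  8020 pg = 8020e-3 ng = 8.02
  26.3 ng → 26.3
  0.954 ug = 0.954e3 ng = 954
Sum: 8.02 + 26.3 + 954 = 988.32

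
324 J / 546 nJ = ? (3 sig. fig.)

(324) / (546 × 10⁻⁹) = 0.5934 × 10⁹

593000000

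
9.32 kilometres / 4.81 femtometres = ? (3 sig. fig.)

1940000000000000000

(9.32e3) / (4.81e-15) = 1.938e18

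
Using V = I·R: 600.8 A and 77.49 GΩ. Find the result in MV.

600.8 × 77.49e9 = 46555.992e9 V

46555992 MV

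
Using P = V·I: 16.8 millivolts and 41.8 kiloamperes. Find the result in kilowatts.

16.8 × 10⁻³ × 41.8 × 10³ = 702.24 W

0.70224 kilowatts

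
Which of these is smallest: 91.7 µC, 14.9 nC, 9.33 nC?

91.7 µC = 0.0000917 C
14.9 nC = 0.0000000149 C
9.33 nC = 0.00000000933 C

9.33 nC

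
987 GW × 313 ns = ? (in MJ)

987e9 × 313e-9 = 308931 J

0.308931 MJ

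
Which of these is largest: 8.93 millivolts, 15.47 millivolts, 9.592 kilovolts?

9.592 kilovolts

8.93 millivolts = 0.00893 volts
15.47 millivolts = 0.01547 volts
9.592 kilovolts = 9592 volts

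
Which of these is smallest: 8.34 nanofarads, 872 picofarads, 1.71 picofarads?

8.34 nanofarads = 0.00000000834 farads
872 picofarads = 0.000000000872 farads
1.71 picofarads = 0.00000000000171 farads

1.71 picofarads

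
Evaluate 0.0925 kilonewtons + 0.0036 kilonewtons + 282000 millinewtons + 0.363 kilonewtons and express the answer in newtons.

In newtons:
  0.0925 kilonewtons = 0.0925e3 newtons = 92.5
  0.0036 kilonewtons = 0.0036e3 newtons = 3.6
  282000 millinewtons = 282000e-3 newtons = 282
  0.363 kilonewtons = 0.363e3 newtons = 363
Sum: 92.5 + 3.6 + 282 + 363 = 741.1

741.1 newtons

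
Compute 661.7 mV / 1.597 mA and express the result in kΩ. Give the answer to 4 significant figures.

(661.7 × 10⁻³) / (1.597 × 10⁻³) = 414.339 Ω

0.4143 kΩ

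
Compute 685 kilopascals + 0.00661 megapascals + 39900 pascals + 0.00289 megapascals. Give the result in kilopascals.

734.4 kilopascals

In kilopascals:
  685 kilopascals → 685
  0.00661 megapascals = 0.00661e3 kilopascals = 6.61
  39900 pascals = 39900e-3 kilopascals = 39.9
  0.00289 megapascals = 0.00289e3 kilopascals = 2.89
Sum: 685 + 6.61 + 39.9 + 2.89 = 734.4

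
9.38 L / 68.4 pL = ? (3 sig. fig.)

(9.38) / (68.4 × 10^-12) = 0.1371 × 10^12

137000000000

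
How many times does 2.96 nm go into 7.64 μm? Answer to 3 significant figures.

(7.64 × 10^-6) / (2.96 × 10^-9) = 2.581 × 10^3

2580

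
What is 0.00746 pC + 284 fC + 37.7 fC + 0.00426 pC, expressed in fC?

In fC:
  0.00746 pC = 0.00746 × 10^3 fC = 7.46
  284 fC → 284
  37.7 fC → 37.7
  0.00426 pC = 0.00426 × 10^3 fC = 4.26
Sum: 7.46 + 284 + 37.7 + 4.26 = 333.42

333.42 fC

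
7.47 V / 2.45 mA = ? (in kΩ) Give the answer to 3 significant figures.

3.05 kΩ

(7.47) / (2.45 × 10⁻³) = 3.049 × 10³ Ω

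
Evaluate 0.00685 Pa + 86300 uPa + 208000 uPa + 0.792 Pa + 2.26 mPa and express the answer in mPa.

1095.41 mPa

In mPa:
  0.00685 Pa = 0.00685 × 10^3 mPa = 6.85
  86300 uPa = 86300 × 10^-3 mPa = 86.3
  208000 uPa = 208000 × 10^-3 mPa = 208
  0.792 Pa = 0.792 × 10^3 mPa = 792
  2.26 mPa → 2.26
Sum: 6.85 + 86.3 + 208 + 792 + 2.26 = 1095.41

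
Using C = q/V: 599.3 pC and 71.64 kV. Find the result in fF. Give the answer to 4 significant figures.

(599.3e-12) / (71.64e3) = 8.36544e-15 F

8.365 fF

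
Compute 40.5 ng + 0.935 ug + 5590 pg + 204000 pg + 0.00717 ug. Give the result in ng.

1192.26 ng

In ng:
  40.5 ng → 40.5
  0.935 ug = 0.935e3 ng = 935
  5590 pg = 5590e-3 ng = 5.59
  204000 pg = 204000e-3 ng = 204
  0.00717 ug = 0.00717e3 ng = 7.17
Sum: 40.5 + 935 + 5.59 + 204 + 7.17 = 1192.26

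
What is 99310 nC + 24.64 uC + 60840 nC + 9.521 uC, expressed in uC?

194.311 uC

In uC:
  99310 nC = 99310 × 10^-3 uC = 99.31
  24.64 uC → 24.64
  60840 nC = 60840 × 10^-3 uC = 60.84
  9.521 uC → 9.521
Sum: 99.31 + 24.64 + 60.84 + 9.521 = 194.311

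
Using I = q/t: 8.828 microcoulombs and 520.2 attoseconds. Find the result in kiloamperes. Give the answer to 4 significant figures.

(8.828e-6) / (520.2e-18) = 0.0169704e12 A

16970000 kiloamperes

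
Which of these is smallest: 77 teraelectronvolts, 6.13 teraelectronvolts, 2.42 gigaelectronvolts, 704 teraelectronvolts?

77 teraelectronvolts = 77000000000000 electronvolts
6.13 teraelectronvolts = 6130000000000 electronvolts
2.42 gigaelectronvolts = 2420000000 electronvolts
704 teraelectronvolts = 704000000000000 electronvolts

2.42 gigaelectronvolts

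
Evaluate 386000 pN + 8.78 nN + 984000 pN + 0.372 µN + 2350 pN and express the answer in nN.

In nN:
  386000 pN = 386000 × 10⁻³ nN = 386
  8.78 nN → 8.78
  984000 pN = 984000 × 10⁻³ nN = 984
  0.372 µN = 0.372 × 10³ nN = 372
  2350 pN = 2350 × 10⁻³ nN = 2.35
Sum: 386 + 8.78 + 984 + 372 + 2.35 = 1753.13

1753.13 nN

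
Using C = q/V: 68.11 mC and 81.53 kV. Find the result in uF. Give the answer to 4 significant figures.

(68.11e-3) / (81.53e3) = 0.835398e-6 F

0.8354 uF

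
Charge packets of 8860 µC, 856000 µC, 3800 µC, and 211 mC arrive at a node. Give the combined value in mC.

In mC:
  8860 µC = 8860 × 10^-3 mC = 8.86
  856000 µC = 856000 × 10^-3 mC = 856
  3800 µC = 3800 × 10^-3 mC = 3.8
  211 mC → 211
Sum: 8.86 + 856 + 3.8 + 211 = 1079.66

1079.66 mC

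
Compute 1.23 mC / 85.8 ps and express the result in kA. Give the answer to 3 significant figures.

14300 kA

(1.23 × 10^-3) / (85.8 × 10^-12) = 0.014336 × 10^9 A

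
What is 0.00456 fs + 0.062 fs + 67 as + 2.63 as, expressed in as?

In as:
  0.00456 fs = 0.00456 × 10³ as = 4.56
  0.062 fs = 0.062 × 10³ as = 62
  67 as → 67
  2.63 as → 2.63
Sum: 4.56 + 62 + 67 + 2.63 = 136.19

136.19 as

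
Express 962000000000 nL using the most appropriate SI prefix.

= 962 L; mantissa already in [1, 1000).

962 L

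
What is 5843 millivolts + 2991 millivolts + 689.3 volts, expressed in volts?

698.134 volts

In volts:
  5843 millivolts = 5843 × 10⁻³ volts = 5.843
  2991 millivolts = 2991 × 10⁻³ volts = 2.991
  689.3 volts → 689.3
Sum: 5.843 + 2.991 + 689.3 = 698.134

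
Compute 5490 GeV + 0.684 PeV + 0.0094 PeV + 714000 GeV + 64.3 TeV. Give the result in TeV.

1477.19 TeV

In TeV:
  5490 GeV = 5490 × 10⁻³ TeV = 5.49
  0.684 PeV = 0.684 × 10³ TeV = 684
  0.0094 PeV = 0.0094 × 10³ TeV = 9.4
  714000 GeV = 714000 × 10⁻³ TeV = 714
  64.3 TeV → 64.3
Sum: 5.49 + 684 + 9.4 + 714 + 64.3 = 1477.19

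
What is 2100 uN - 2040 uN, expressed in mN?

0.06 mN

In mN:
  2100 uN = 2100e-3 mN = 2.1
  2040 uN = 2040e-3 mN = 2.04
Difference: 2.1 - 2.04 = 0.06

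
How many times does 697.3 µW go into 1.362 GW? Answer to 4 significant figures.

1953000000000

(1.362 × 10⁹) / (697.3 × 10⁻⁶) = 0.0019532 × 10¹⁵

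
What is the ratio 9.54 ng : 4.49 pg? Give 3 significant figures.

(9.54 × 10⁻⁹) / (4.49 × 10⁻¹²) = 2.125 × 10³

2120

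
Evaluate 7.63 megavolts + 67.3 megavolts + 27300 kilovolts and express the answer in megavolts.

102.23 megavolts

In megavolts:
  7.63 megavolts → 7.63
  67.3 megavolts → 67.3
  27300 kilovolts = 27300 × 10⁻³ megavolts = 27.3
Sum: 7.63 + 67.3 + 27.3 = 102.23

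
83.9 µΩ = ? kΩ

micro = 1e-6, kilo = 1e3; factor is 1e-9.
83.9 × 1e-9 = 0.0000000839

0.0000000839 kΩ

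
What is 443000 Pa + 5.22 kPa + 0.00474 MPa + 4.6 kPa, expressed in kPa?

In kPa:
  443000 Pa = 443000 × 10^-3 kPa = 443
  5.22 kPa → 5.22
  0.00474 MPa = 0.00474 × 10^3 kPa = 4.74
  4.6 kPa → 4.6
Sum: 443 + 5.22 + 4.74 + 4.6 = 457.56

457.56 kPa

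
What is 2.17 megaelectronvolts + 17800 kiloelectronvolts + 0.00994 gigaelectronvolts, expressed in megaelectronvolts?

29.91 megaelectronvolts

In megaelectronvolts:
  2.17 megaelectronvolts → 2.17
  17800 kiloelectronvolts = 17800 × 10^-3 megaelectronvolts = 17.8
  0.00994 gigaelectronvolts = 0.00994 × 10^3 megaelectronvolts = 9.94
Sum: 2.17 + 17.8 + 9.94 = 29.91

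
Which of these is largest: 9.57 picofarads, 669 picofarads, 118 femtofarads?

9.57 picofarads = 0.00000000000957 farads
669 picofarads = 0.000000000669 farads
118 femtofarads = 0.000000000000118 farads

669 picofarads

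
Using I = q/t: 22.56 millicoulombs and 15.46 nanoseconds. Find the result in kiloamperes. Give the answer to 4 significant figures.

(22.56 × 10^-3) / (15.46 × 10^-9) = 1.45925 × 10^6 A

1459 kiloamperes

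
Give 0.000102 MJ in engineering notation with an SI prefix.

102 J

= 102 J; mantissa already in [1, 1000).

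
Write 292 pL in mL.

pico = 10⁻¹², milli = 10⁻³; factor is 10⁻⁹.
292 × 10⁻⁹ = 0.000000292

0.000000292 mL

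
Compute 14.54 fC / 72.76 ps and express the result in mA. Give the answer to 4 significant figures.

(14.54 × 10⁻¹⁵) / (72.76 × 10⁻¹²) = 0.199835 × 10⁻³ A

0.1998 mA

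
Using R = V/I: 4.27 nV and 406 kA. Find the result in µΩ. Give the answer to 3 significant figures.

(4.27 × 10^-9) / (406 × 10^3) = 0.010517 × 10^-12 Ω

0.0000000105 µΩ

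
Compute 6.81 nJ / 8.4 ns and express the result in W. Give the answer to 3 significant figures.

0.811 W

(6.81 × 10^-9) / (8.4 × 10^-9) = 0.81071 W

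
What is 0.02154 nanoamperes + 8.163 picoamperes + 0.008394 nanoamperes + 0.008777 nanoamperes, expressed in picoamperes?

In picoamperes:
  0.02154 nanoamperes = 0.02154 × 10^3 picoamperes = 21.54
  8.163 picoamperes → 8.163
  0.008394 nanoamperes = 0.008394 × 10^3 picoamperes = 8.394
  0.008777 nanoamperes = 0.008777 × 10^3 picoamperes = 8.777
Sum: 21.54 + 8.163 + 8.394 + 8.777 = 46.874

46.874 picoamperes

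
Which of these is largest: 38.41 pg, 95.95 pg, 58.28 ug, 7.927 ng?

58.28 ug

38.41 pg = 0.00000000003841 g
95.95 pg = 0.00000000009595 g
58.28 ug = 0.00005828 g
7.927 ng = 0.000000007927 g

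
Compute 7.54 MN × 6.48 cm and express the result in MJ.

0.488592 MJ

7.54 × 10^6 × 6.48 × 10^-2 = 48.8592 × 10^4 J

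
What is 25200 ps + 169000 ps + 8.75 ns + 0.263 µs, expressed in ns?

In ns:
  25200 ps = 25200 × 10⁻³ ns = 25.2
  169000 ps = 169000 × 10⁻³ ns = 169
  8.75 ns → 8.75
  0.263 µs = 0.263 × 10³ ns = 263
Sum: 25.2 + 169 + 8.75 + 263 = 465.95

465.95 ns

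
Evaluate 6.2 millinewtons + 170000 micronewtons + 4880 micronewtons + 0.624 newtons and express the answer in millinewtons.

805.08 millinewtons

In millinewtons:
  6.2 millinewtons → 6.2
  170000 micronewtons = 170000 × 10^-3 millinewtons = 170
  4880 micronewtons = 4880 × 10^-3 millinewtons = 4.88
  0.624 newtons = 0.624 × 10^3 millinewtons = 624
Sum: 6.2 + 170 + 4.88 + 624 = 805.08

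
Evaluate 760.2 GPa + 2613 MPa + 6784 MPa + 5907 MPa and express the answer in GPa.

In GPa:
  760.2 GPa → 760.2
  2613 MPa = 2613 × 10⁻³ GPa = 2.613
  6784 MPa = 6784 × 10⁻³ GPa = 6.784
  5907 MPa = 5907 × 10⁻³ GPa = 5.907
Sum: 760.2 + 2.613 + 6.784 + 5.907 = 775.504

775.504 GPa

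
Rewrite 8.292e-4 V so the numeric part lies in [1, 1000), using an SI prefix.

= 829.2e-6 V; 1e-6 is micro.

829.2 μV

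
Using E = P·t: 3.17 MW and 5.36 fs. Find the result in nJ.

3.17 × 10⁶ × 5.36 × 10⁻¹⁵ = 16.9912 × 10⁻⁹ J

16.9912 nJ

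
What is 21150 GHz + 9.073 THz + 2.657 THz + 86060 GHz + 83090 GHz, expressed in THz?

202.03 THz

In THz:
  21150 GHz = 21150 × 10^-3 THz = 21.15
  9.073 THz → 9.073
  2.657 THz → 2.657
  86060 GHz = 86060 × 10^-3 THz = 86.06
  83090 GHz = 83090 × 10^-3 THz = 83.09
Sum: 21.15 + 9.073 + 2.657 + 86.06 + 83.09 = 202.03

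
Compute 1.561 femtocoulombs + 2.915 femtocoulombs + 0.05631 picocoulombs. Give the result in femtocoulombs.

In femtocoulombs:
  1.561 femtocoulombs → 1.561
  2.915 femtocoulombs → 2.915
  0.05631 picocoulombs = 0.05631 × 10^3 femtocoulombs = 56.31
Sum: 1.561 + 2.915 + 56.31 = 60.786

60.786 femtocoulombs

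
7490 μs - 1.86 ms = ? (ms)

5.63 ms

In ms:
  7490 μs = 7490 × 10^-3 ms = 7.49
  1.86 ms → 1.86
Difference: 7.49 - 1.86 = 5.63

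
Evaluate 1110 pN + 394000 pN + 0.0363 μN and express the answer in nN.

431.41 nN

In nN:
  1110 pN = 1110 × 10⁻³ nN = 1.11
  394000 pN = 394000 × 10⁻³ nN = 394
  0.0363 μN = 0.0363 × 10³ nN = 36.3
Sum: 1.11 + 394 + 36.3 = 431.41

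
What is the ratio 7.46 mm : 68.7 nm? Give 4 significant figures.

(7.46 × 10^-3) / (68.7 × 10^-9) = 0.10859 × 10^6

108600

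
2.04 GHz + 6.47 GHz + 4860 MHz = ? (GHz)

In GHz:
  2.04 GHz → 2.04
  6.47 GHz → 6.47
  4860 MHz = 4860e-3 GHz = 4.86
Sum: 2.04 + 6.47 + 4.86 = 13.37

13.37 GHz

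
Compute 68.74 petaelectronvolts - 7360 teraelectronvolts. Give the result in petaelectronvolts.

61.38 petaelectronvolts

In petaelectronvolts:
  68.74 petaelectronvolts → 68.74
  7360 teraelectronvolts = 7360e-3 petaelectronvolts = 7.36
Difference: 68.74 - 7.36 = 61.38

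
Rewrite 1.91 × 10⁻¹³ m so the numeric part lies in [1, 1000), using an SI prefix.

= 191 × 10⁻¹⁵ m; 10⁻¹⁵ is femto.

191 fm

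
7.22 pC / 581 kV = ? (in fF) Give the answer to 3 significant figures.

(7.22 × 10⁻¹²) / (581 × 10³) = 0.012427 × 10⁻¹⁵ F

0.0124 fF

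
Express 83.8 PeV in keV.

peta = 1e15, kilo = 1e3; factor is 1e12.
83.8 × 1e12 = 83800000000000

83800000000000 keV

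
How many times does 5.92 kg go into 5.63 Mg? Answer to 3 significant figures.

(5.63 × 10⁶) / (5.92 × 10³) = 0.951 × 10³

951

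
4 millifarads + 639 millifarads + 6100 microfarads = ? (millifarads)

649.1 millifarads

In millifarads:
  4 millifarads → 4
  639 millifarads → 639
  6100 microfarads = 6100e-3 millifarads = 6.1
Sum: 4 + 639 + 6.1 = 649.1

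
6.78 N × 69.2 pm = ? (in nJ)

0.469176 nJ

6.78 × 69.2e-12 = 469.176e-12 J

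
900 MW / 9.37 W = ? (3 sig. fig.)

(900e6) / (9.37) = 96.05e6

96100000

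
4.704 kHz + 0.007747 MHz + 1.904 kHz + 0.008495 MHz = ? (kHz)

22.85 kHz

In kHz:
  4.704 kHz → 4.704
  0.007747 MHz = 0.007747 × 10^3 kHz = 7.747
  1.904 kHz → 1.904
  0.008495 MHz = 0.008495 × 10^3 kHz = 8.495
Sum: 4.704 + 7.747 + 1.904 + 8.495 = 22.85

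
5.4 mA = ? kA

milli = 10⁻³, kilo = 10³; factor is 10⁻⁶.
5.4 × 10⁻⁶ = 0.0000054

0.0000054 kA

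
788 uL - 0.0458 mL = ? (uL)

742.2 uL

In uL:
  788 uL → 788
  0.0458 mL = 0.0458e3 uL = 45.8
Difference: 788 - 45.8 = 742.2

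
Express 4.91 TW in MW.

tera = 10^12, mega = 10^6; factor is 10^6.
4.91 × 10^6 = 4910000

4910000 MW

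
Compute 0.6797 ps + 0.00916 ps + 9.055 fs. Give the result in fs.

In fs:
  0.6797 ps = 0.6797 × 10³ fs = 679.7
  0.00916 ps = 0.00916 × 10³ fs = 9.16
  9.055 fs → 9.055
Sum: 679.7 + 9.16 + 9.055 = 697.915

697.915 fs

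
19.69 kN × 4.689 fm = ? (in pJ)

92.32641 pJ

19.69 × 10^3 × 4.689 × 10^-15 = 92.32641 × 10^-12 J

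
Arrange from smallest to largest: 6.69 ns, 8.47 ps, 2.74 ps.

2.74 ps < 8.47 ps < 6.69 ns

6.69 ns = 0.00000000669 s
8.47 ps = 0.00000000000847 s
2.74 ps = 0.00000000000274 s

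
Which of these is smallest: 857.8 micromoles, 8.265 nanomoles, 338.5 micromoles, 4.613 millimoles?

8.265 nanomoles

857.8 micromoles = 0.0008578 moles
8.265 nanomoles = 0.000000008265 moles
338.5 micromoles = 0.0003385 moles
4.613 millimoles = 0.004613 moles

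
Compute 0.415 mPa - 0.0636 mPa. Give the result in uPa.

In uPa:
  0.415 mPa = 0.415 × 10³ uPa = 415
  0.0636 mPa = 0.0636 × 10³ uPa = 63.6
Difference: 415 - 63.6 = 351.4

351.4 uPa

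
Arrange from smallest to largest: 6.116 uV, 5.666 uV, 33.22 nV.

6.116 uV = 0.000006116 V
5.666 uV = 0.000005666 V
33.22 nV = 0.00000003322 V

33.22 nV < 5.666 uV < 6.116 uV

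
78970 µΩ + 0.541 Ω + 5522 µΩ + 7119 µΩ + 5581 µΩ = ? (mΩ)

638.192 mΩ

In mΩ:
  78970 µΩ = 78970 × 10⁻³ mΩ = 78.97
  0.541 Ω = 0.541 × 10³ mΩ = 541
  5522 µΩ = 5522 × 10⁻³ mΩ = 5.522
  7119 µΩ = 7119 × 10⁻³ mΩ = 7.119
  5581 µΩ = 5581 × 10⁻³ mΩ = 5.581
Sum: 78.97 + 541 + 5.522 + 7.119 + 5.581 = 638.192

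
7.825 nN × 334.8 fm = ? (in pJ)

0.00000000261981 pJ

7.825e-9 × 334.8e-15 = 2619.81e-24 J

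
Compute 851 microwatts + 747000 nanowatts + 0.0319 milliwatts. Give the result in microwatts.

In microwatts:
  851 microwatts → 851
  747000 nanowatts = 747000 × 10⁻³ microwatts = 747
  0.0319 milliwatts = 0.0319 × 10³ microwatts = 31.9
Sum: 851 + 747 + 31.9 = 1629.9

1629.9 microwatts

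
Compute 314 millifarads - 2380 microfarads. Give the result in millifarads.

311.62 millifarads

In millifarads:
  314 millifarads → 314
  2380 microfarads = 2380 × 10^-3 millifarads = 2.38
Difference: 314 - 2.38 = 311.62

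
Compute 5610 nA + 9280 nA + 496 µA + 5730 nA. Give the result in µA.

In µA:
  5610 nA = 5610 × 10^-3 µA = 5.61
  9280 nA = 9280 × 10^-3 µA = 9.28
  496 µA → 496
  5730 nA = 5730 × 10^-3 µA = 5.73
Sum: 5.61 + 9.28 + 496 + 5.73 = 516.62

516.62 µA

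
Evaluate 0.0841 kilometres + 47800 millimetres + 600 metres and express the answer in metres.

731.9 metres

In metres:
  0.0841 kilometres = 0.0841 × 10^3 metres = 84.1
  47800 millimetres = 47800 × 10^-3 metres = 47.8
  600 metres → 600
Sum: 84.1 + 47.8 + 600 = 731.9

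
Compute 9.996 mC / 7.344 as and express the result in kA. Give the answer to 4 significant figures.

(9.996 × 10⁻³) / (7.344 × 10⁻¹⁸) = 1.36111 × 10¹⁵ A

1361000000000 kA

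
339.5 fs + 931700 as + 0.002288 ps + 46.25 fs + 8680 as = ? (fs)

In fs:
  339.5 fs → 339.5
  931700 as = 931700 × 10^-3 fs = 931.7
  0.002288 ps = 0.002288 × 10^3 fs = 2.288
  46.25 fs → 46.25
  8680 as = 8680 × 10^-3 fs = 8.68
Sum: 339.5 + 931.7 + 2.288 + 46.25 + 8.68 = 1328.418

1328.418 fs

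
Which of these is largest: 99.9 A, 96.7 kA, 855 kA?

855 kA

99.9 A = 99.9 A
96.7 kA = 96700 A
855 kA = 855000 A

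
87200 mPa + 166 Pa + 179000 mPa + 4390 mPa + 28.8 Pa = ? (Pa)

In Pa:
  87200 mPa = 87200 × 10⁻³ Pa = 87.2
  166 Pa → 166
  179000 mPa = 179000 × 10⁻³ Pa = 179
  4390 mPa = 4390 × 10⁻³ Pa = 4.39
  28.8 Pa → 28.8
Sum: 87.2 + 166 + 179 + 4.39 + 28.8 = 465.39

465.39 Pa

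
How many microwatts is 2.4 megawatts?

mega = 10⁶, micro = 10⁻⁶; factor is 10¹².
2.4 × 10¹² = 2400000000000

2400000000000 microwatts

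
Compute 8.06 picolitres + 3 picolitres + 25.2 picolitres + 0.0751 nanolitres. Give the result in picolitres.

111.36 picolitres

In picolitres:
  8.06 picolitres → 8.06
  3 picolitres → 3
  25.2 picolitres → 25.2
  0.0751 nanolitres = 0.0751e3 picolitres = 75.1
Sum: 8.06 + 3 + 25.2 + 75.1 = 111.36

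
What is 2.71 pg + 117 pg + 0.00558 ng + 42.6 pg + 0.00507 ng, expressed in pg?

In pg:
  2.71 pg → 2.71
  117 pg → 117
  0.00558 ng = 0.00558e3 pg = 5.58
  42.6 pg → 42.6
  0.00507 ng = 0.00507e3 pg = 5.07
Sum: 2.71 + 117 + 5.58 + 42.6 + 5.07 = 172.96

172.96 pg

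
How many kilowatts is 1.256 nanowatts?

nano = 10^-9, kilo = 10^3; factor is 10^-12.
1.256 × 10^-12 = 0.000000000001256

0.000000000001256 kilowatts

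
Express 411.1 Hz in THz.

0.0000000004111 THz

(no prefix) = 10⁰, tera = 10¹²; factor is 10⁻¹².
411.1 × 10⁻¹² = 0.0000000004111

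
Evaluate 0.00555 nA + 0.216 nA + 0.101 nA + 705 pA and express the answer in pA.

In pA:
  0.00555 nA = 0.00555 × 10^3 pA = 5.55
  0.216 nA = 0.216 × 10^3 pA = 216
  0.101 nA = 0.101 × 10^3 pA = 101
  705 pA → 705
Sum: 5.55 + 216 + 101 + 705 = 1027.55

1027.55 pA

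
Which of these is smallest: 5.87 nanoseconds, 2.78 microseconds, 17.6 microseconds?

5.87 nanoseconds

5.87 nanoseconds = 0.00000000587 seconds
2.78 microseconds = 0.00000278 seconds
17.6 microseconds = 0.0000176 seconds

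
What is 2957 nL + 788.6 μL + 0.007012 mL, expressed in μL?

In μL:
  2957 nL = 2957 × 10^-3 μL = 2.957
  788.6 μL → 788.6
  0.007012 mL = 0.007012 × 10^3 μL = 7.012
Sum: 2.957 + 788.6 + 7.012 = 798.569

798.569 μL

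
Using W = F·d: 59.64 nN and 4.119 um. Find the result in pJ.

59.64 × 10⁻⁹ × 4.119 × 10⁻⁶ = 245.65716 × 10⁻¹⁵ J

0.24565716 pJ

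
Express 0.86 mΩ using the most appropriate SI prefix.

= 860 × 10^-6 Ω; 10^-6 is micro.

860 μΩ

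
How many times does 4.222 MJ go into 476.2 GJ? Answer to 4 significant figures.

(476.2 × 10^9) / (4.222 × 10^6) = 112.79 × 10^3

112800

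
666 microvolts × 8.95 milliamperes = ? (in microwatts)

666e-6 × 8.95e-3 = 5960.7e-9 W

5.9607 microwatts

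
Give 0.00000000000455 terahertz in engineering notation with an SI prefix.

= 4.55 hertz; mantissa already in [1, 1000).

4.55 hertz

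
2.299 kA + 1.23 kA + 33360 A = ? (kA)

36.889 kA

In kA:
  2.299 kA → 2.299
  1.23 kA → 1.23
  33360 A = 33360e-3 kA = 33.36
Sum: 2.299 + 1.23 + 33.36 = 36.889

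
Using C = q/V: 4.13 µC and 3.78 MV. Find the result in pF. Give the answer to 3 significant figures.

1.09 pF

(4.13 × 10^-6) / (3.78 × 10^6) = 1.0926 × 10^-12 F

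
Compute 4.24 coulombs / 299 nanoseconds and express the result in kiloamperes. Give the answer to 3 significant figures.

(4.24) / (299 × 10⁻⁹) = 0.014181 × 10⁹ A

14200 kiloamperes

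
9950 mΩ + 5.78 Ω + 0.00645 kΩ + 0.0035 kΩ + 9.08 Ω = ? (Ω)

In Ω:
  9950 mΩ = 9950 × 10⁻³ Ω = 9.95
  5.78 Ω → 5.78
  0.00645 kΩ = 0.00645 × 10³ Ω = 6.45
  0.0035 kΩ = 0.0035 × 10³ Ω = 3.5
  9.08 Ω → 9.08
Sum: 9.95 + 5.78 + 6.45 + 3.5 + 9.08 = 34.76

34.76 Ω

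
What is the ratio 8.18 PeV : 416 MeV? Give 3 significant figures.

19700000

(8.18e15) / (416e6) = 0.01966e9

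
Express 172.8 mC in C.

milli = 1e-3, (no prefix) = 1e0; factor is 1e-3.
172.8 × 1e-3 = 0.1728

0.1728 C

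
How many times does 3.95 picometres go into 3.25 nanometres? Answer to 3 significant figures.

823

(3.25 × 10⁻⁹) / (3.95 × 10⁻¹²) = 0.8228 × 10³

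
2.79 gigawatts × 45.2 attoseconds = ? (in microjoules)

2.79e9 × 45.2e-18 = 126.108e-9 J

0.126108 microjoules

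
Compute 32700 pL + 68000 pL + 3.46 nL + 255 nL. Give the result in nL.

In nL:
  32700 pL = 32700e-3 nL = 32.7
  68000 pL = 68000e-3 nL = 68
  3.46 nL → 3.46
  255 nL → 255
Sum: 32.7 + 68 + 3.46 + 255 = 359.16

359.16 nL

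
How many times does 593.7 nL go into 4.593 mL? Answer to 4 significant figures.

7736

(4.593 × 10^-3) / (593.7 × 10^-9) = 0.0077362 × 10^6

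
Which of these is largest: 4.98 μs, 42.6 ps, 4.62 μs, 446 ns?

4.98 μs

4.98 μs = 0.00000498 s
42.6 ps = 0.0000000000426 s
4.62 μs = 0.00000462 s
446 ns = 0.000000446 s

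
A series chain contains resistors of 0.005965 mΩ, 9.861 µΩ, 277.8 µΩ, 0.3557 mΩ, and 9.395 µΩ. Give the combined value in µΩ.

In µΩ:
  0.005965 mΩ = 0.005965 × 10^3 µΩ = 5.965
  9.861 µΩ → 9.861
  277.8 µΩ → 277.8
  0.3557 mΩ = 0.3557 × 10^3 µΩ = 355.7
  9.395 µΩ → 9.395
Sum: 5.965 + 9.861 + 277.8 + 355.7 + 9.395 = 658.721

658.721 µΩ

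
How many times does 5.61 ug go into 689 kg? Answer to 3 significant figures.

123000000000

(689e3) / (5.61e-6) = 122.8e9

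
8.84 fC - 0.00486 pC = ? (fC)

In fC:
  8.84 fC → 8.84
  0.00486 pC = 0.00486 × 10^3 fC = 4.86
Difference: 8.84 - 4.86 = 3.98

3.98 fC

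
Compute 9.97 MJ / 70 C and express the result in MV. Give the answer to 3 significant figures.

0.142 MV

(9.97e6) / (70) = 0.14243e6 V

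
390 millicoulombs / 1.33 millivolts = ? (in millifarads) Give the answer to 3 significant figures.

293000 millifarads

(390 × 10⁻³) / (1.33 × 10⁻³) = 293.23 F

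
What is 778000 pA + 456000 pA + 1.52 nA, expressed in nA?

1235.52 nA

In nA:
  778000 pA = 778000 × 10⁻³ nA = 778
  456000 pA = 456000 × 10⁻³ nA = 456
  1.52 nA → 1.52
Sum: 778 + 456 + 1.52 = 1235.52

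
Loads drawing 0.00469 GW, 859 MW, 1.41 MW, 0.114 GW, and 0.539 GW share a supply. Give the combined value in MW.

In MW:
  0.00469 GW = 0.00469 × 10^3 MW = 4.69
  859 MW → 859
  1.41 MW → 1.41
  0.114 GW = 0.114 × 10^3 MW = 114
  0.539 GW = 0.539 × 10^3 MW = 539
Sum: 4.69 + 859 + 1.41 + 114 + 539 = 1518.1

1518.1 MW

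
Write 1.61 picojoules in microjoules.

0.00000161 microjoules

pico = 10⁻¹², micro = 10⁻⁶; factor is 10⁻⁶.
1.61 × 10⁻⁶ = 0.00000161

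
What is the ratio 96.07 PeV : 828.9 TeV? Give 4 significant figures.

115.9

(96.07 × 10^15) / (828.9 × 10^12) = 0.1159 × 10^3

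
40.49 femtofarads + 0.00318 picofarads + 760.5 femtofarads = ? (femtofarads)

In femtofarads:
  40.49 femtofarads → 40.49
  0.00318 picofarads = 0.00318e3 femtofarads = 3.18
  760.5 femtofarads → 760.5
Sum: 40.49 + 3.18 + 760.5 = 804.17

804.17 femtofarads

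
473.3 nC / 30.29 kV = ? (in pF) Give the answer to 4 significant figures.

15.63 pF

(473.3 × 10⁻⁹) / (30.29 × 10³) = 15.6256 × 10⁻¹² F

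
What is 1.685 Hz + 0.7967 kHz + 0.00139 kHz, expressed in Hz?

799.775 Hz

In Hz:
  1.685 Hz → 1.685
  0.7967 kHz = 0.7967 × 10³ Hz = 796.7
  0.00139 kHz = 0.00139 × 10³ Hz = 1.39
Sum: 1.685 + 796.7 + 1.39 = 799.775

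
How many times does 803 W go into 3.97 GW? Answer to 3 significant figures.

4940000

(3.97 × 10⁹) / (803) = 0.004944 × 10⁹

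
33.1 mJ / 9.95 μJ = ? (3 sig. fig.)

(33.1 × 10⁻³) / (9.95 × 10⁻⁶) = 3.327 × 10³

3330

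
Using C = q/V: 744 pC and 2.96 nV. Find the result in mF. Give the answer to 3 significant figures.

251 mF

(744e-12) / (2.96e-9) = 251.35e-3 F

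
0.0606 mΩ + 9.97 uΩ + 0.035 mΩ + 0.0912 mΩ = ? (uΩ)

In uΩ:
  0.0606 mΩ = 0.0606 × 10^3 uΩ = 60.6
  9.97 uΩ → 9.97
  0.035 mΩ = 0.035 × 10^3 uΩ = 35
  0.0912 mΩ = 0.0912 × 10^3 uΩ = 91.2
Sum: 60.6 + 9.97 + 35 + 91.2 = 196.77

196.77 uΩ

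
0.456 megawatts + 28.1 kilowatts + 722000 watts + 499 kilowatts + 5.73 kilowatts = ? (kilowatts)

In kilowatts:
  0.456 megawatts = 0.456 × 10³ kilowatts = 456
  28.1 kilowatts → 28.1
  722000 watts = 722000 × 10⁻³ kilowatts = 722
  499 kilowatts → 499
  5.73 kilowatts → 5.73
Sum: 456 + 28.1 + 722 + 499 + 5.73 = 1710.83

1710.83 kilowatts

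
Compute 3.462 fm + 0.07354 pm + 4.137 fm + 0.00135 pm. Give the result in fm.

82.489 fm

In fm:
  3.462 fm → 3.462
  0.07354 pm = 0.07354 × 10³ fm = 73.54
  4.137 fm → 4.137
  0.00135 pm = 0.00135 × 10³ fm = 1.35
Sum: 3.462 + 73.54 + 4.137 + 1.35 = 82.489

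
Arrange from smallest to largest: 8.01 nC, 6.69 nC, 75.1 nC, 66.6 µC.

6.69 nC < 8.01 nC < 75.1 nC < 66.6 µC

8.01 nC = 0.00000000801 C
6.69 nC = 0.00000000669 C
75.1 nC = 0.0000000751 C
66.6 µC = 0.0000666 C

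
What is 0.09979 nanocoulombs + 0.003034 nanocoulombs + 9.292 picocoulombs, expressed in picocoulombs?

In picocoulombs:
  0.09979 nanocoulombs = 0.09979e3 picocoulombs = 99.79
  0.003034 nanocoulombs = 0.003034e3 picocoulombs = 3.034
  9.292 picocoulombs → 9.292
Sum: 99.79 + 3.034 + 9.292 = 112.116

112.116 picocoulombs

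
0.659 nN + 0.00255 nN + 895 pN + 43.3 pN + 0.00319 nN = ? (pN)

1603.04 pN

In pN:
  0.659 nN = 0.659 × 10^3 pN = 659
  0.00255 nN = 0.00255 × 10^3 pN = 2.55
  895 pN → 895
  43.3 pN → 43.3
  0.00319 nN = 0.00319 × 10^3 pN = 3.19
Sum: 659 + 2.55 + 895 + 43.3 + 3.19 = 1603.04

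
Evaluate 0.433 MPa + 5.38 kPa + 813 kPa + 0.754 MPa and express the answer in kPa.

In kPa:
  0.433 MPa = 0.433 × 10³ kPa = 433
  5.38 kPa → 5.38
  813 kPa → 813
  0.754 MPa = 0.754 × 10³ kPa = 754
Sum: 433 + 5.38 + 813 + 754 = 2005.38

2005.38 kPa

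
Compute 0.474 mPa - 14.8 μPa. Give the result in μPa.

In μPa:
  0.474 mPa = 0.474 × 10^3 μPa = 474
  14.8 μPa → 14.8
Difference: 474 - 14.8 = 459.2

459.2 μPa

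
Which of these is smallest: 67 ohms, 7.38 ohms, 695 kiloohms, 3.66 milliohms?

3.66 milliohms

67 ohms = 67 ohms
7.38 ohms = 7.38 ohms
695 kiloohms = 695000 ohms
3.66 milliohms = 0.00366 ohms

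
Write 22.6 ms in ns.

22600000 ns

milli = 10⁻³, nano = 10⁻⁹; factor is 10⁶.
22.6 × 10⁶ = 22600000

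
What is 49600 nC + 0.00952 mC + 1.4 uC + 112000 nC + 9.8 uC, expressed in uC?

182.32 uC

In uC:
  49600 nC = 49600 × 10⁻³ uC = 49.6
  0.00952 mC = 0.00952 × 10³ uC = 9.52
  1.4 uC → 1.4
  112000 nC = 112000 × 10⁻³ uC = 112
  9.8 uC → 9.8
Sum: 49.6 + 9.52 + 1.4 + 112 + 9.8 = 182.32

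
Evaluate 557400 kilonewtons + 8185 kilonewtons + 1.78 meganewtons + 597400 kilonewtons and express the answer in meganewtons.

In meganewtons:
  557400 kilonewtons = 557400e-3 meganewtons = 557.4
  8185 kilonewtons = 8185e-3 meganewtons = 8.185
  1.78 meganewtons → 1.78
  597400 kilonewtons = 597400e-3 meganewtons = 597.4
Sum: 557.4 + 8.185 + 1.78 + 597.4 = 1164.765

1164.765 meganewtons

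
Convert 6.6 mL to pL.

milli = 10^-3, pico = 10^-12; factor is 10^9.
6.6 × 10^9 = 6600000000

6600000000 pL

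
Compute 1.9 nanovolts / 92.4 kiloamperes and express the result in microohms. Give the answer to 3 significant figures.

0.0000000206 microohms

(1.9e-9) / (92.4e3) = 0.020563e-12 Ω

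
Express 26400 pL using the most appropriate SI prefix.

= 26.4e-9 L; 1e-9 is nano.

26.4 nL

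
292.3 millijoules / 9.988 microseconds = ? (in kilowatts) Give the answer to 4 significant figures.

29.27 kilowatts

(292.3 × 10⁻³) / (9.988 × 10⁻⁶) = 29.2651 × 10³ W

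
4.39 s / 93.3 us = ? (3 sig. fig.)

(4.39) / (93.3 × 10^-6) = 0.04705 × 10^6

47100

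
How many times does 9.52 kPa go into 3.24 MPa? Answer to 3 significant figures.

340

(3.24 × 10^6) / (9.52 × 10^3) = 0.3403 × 10^3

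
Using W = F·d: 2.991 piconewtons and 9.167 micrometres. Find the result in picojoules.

2.991 × 10⁻¹² × 9.167 × 10⁻⁶ = 27.418497 × 10⁻¹⁸ J

0.000027418497 picojoules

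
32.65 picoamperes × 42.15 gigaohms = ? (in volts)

32.65 × 10⁻¹² × 42.15 × 10⁹ = 1376.1975 × 10⁻³ V

1.3761975 volts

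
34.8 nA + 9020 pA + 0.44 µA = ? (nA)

483.82 nA

In nA:
  34.8 nA → 34.8
  9020 pA = 9020 × 10^-3 nA = 9.02
  0.44 µA = 0.44 × 10^3 nA = 440
Sum: 34.8 + 9.02 + 440 = 483.82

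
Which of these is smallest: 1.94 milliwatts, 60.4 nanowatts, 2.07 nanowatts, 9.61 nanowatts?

1.94 milliwatts = 0.00194 watts
60.4 nanowatts = 0.0000000604 watts
2.07 nanowatts = 0.00000000207 watts
9.61 nanowatts = 0.00000000961 watts

2.07 nanowatts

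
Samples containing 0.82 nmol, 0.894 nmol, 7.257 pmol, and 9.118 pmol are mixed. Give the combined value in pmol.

In pmol:
  0.82 nmol = 0.82e3 pmol = 820
  0.894 nmol = 0.894e3 pmol = 894
  7.257 pmol → 7.257
  9.118 pmol → 9.118
Sum: 820 + 894 + 7.257 + 9.118 = 1730.375

1730.375 pmol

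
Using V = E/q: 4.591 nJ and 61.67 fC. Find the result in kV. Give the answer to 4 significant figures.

(4.591 × 10⁻⁹) / (61.67 × 10⁻¹⁵) = 0.0744446 × 10⁶ V

74.44 kV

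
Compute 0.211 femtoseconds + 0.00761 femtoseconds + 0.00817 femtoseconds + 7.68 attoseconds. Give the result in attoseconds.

234.46 attoseconds

In attoseconds:
  0.211 femtoseconds = 0.211e3 attoseconds = 211
  0.00761 femtoseconds = 0.00761e3 attoseconds = 7.61
  0.00817 femtoseconds = 0.00817e3 attoseconds = 8.17
  7.68 attoseconds → 7.68
Sum: 211 + 7.61 + 8.17 + 7.68 = 234.46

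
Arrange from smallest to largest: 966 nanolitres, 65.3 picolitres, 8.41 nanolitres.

65.3 picolitres < 8.41 nanolitres < 966 nanolitres

966 nanolitres = 0.000000966 litres
65.3 picolitres = 0.0000000000653 litres
8.41 nanolitres = 0.00000000841 litres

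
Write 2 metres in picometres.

(no prefix) = 10^0, pico = 10^-12; factor is 10^12.
2 × 10^12 = 2000000000000

2000000000000 picometres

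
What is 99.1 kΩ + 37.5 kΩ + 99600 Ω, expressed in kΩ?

236.2 kΩ

In kΩ:
  99.1 kΩ → 99.1
  37.5 kΩ → 37.5
  99600 Ω = 99600 × 10^-3 kΩ = 99.6
Sum: 99.1 + 37.5 + 99.6 = 236.2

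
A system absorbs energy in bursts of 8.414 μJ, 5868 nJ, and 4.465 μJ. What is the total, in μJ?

In μJ:
  8.414 μJ → 8.414
  5868 nJ = 5868e-3 μJ = 5.868
  4.465 μJ → 4.465
Sum: 8.414 + 5.868 + 4.465 = 18.747

18.747 μJ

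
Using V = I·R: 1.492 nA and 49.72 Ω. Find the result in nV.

1.492 × 10⁻⁹ × 49.72 = 74.18224 × 10⁻⁹ V

74.18224 nV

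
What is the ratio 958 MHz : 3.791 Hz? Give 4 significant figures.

252700000

(958 × 10⁶) / (3.791) = 252.7 × 10⁶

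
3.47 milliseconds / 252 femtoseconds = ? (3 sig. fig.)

(3.47e-3) / (252e-15) = 0.01377e12

13800000000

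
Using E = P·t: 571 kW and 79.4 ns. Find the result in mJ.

571 × 10^3 × 79.4 × 10^-9 = 45337.4 × 10^-6 J

45.3374 mJ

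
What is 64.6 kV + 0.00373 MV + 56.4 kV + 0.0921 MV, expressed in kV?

216.83 kV

In kV:
  64.6 kV → 64.6
  0.00373 MV = 0.00373 × 10^3 kV = 3.73
  56.4 kV → 56.4
  0.0921 MV = 0.0921 × 10^3 kV = 92.1
Sum: 64.6 + 3.73 + 56.4 + 92.1 = 216.83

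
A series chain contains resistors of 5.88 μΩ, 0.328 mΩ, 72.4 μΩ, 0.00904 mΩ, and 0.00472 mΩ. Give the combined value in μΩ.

In μΩ:
  5.88 μΩ → 5.88
  0.328 mΩ = 0.328e3 μΩ = 328
  72.4 μΩ → 72.4
  0.00904 mΩ = 0.00904e3 μΩ = 9.04
  0.00472 mΩ = 0.00472e3 μΩ = 4.72
Sum: 5.88 + 328 + 72.4 + 9.04 + 4.72 = 420.04

420.04 μΩ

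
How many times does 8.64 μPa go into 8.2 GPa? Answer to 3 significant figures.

949000000000000

(8.2e9) / (8.64e-6) = 0.9491e15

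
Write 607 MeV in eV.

mega = 1e6, (no prefix) = 1e0; factor is 1e6.
607 × 1e6 = 607000000

607000000 eV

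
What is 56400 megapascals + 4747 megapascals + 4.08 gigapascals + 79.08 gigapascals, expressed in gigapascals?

144.307 gigapascals

In gigapascals:
  56400 megapascals = 56400 × 10^-3 gigapascals = 56.4
  4747 megapascals = 4747 × 10^-3 gigapascals = 4.747
  4.08 gigapascals → 4.08
  79.08 gigapascals → 79.08
Sum: 56.4 + 4.747 + 4.08 + 79.08 = 144.307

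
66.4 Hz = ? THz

(no prefix) = 10⁰, tera = 10¹²; factor is 10⁻¹².
66.4 × 10⁻¹² = 0.0000000000664

0.0000000000664 THz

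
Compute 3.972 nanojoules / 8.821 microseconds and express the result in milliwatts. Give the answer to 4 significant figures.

0.4503 milliwatts

(3.972 × 10^-9) / (8.821 × 10^-6) = 0.450289 × 10^-3 W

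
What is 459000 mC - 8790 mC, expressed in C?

450.21 C

In C:
  459000 mC = 459000 × 10^-3 C = 459
  8790 mC = 8790 × 10^-3 C = 8.79
Difference: 459 - 8.79 = 450.21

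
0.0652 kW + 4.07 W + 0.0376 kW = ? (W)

In W:
  0.0652 kW = 0.0652e3 W = 65.2
  4.07 W → 4.07
  0.0376 kW = 0.0376e3 W = 37.6
Sum: 65.2 + 4.07 + 37.6 = 106.87

106.87 W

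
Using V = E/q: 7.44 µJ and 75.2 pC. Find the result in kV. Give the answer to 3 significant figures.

98.9 kV

(7.44 × 10⁻⁶) / (75.2 × 10⁻¹²) = 0.098936 × 10⁶ V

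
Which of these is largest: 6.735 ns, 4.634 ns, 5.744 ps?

6.735 ns

6.735 ns = 0.000000006735 s
4.634 ns = 0.000000004634 s
5.744 ps = 0.000000000005744 s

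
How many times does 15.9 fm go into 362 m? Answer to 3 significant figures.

22800000000000000

(362) / (15.9 × 10^-15) = 22.77 × 10^15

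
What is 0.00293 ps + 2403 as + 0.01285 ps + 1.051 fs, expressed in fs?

19.234 fs

In fs:
  0.00293 ps = 0.00293 × 10^3 fs = 2.93
  2403 as = 2403 × 10^-3 fs = 2.403
  0.01285 ps = 0.01285 × 10^3 fs = 12.85
  1.051 fs → 1.051
Sum: 2.93 + 2.403 + 12.85 + 1.051 = 19.234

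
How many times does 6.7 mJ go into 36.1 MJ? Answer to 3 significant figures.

(36.1 × 10^6) / (6.7 × 10^-3) = 5.388 × 10^9

5390000000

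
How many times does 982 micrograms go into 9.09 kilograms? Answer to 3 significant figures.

(9.09e3) / (982e-6) = 0.009257e9

9260000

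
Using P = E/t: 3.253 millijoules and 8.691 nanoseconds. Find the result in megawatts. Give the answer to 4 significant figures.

0.3743 megawatts

(3.253 × 10^-3) / (8.691 × 10^-9) = 0.374295 × 10^6 W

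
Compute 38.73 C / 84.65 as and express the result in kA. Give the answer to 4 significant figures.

457500000000000 kA

(38.73) / (84.65 × 10^-18) = 0.457531 × 10^18 A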